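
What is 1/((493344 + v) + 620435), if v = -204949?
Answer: 1/908830 ≈ 1.1003e-6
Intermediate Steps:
1/((493344 + v) + 620435) = 1/((493344 - 204949) + 620435) = 1/(288395 + 620435) = 1/908830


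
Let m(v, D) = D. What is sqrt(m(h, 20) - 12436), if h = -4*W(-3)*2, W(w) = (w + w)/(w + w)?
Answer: 8*I*sqrt(194) ≈ 111.43*I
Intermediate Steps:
W(w) = 1 (W(w) = (2*w)/((2*w)) = (2*w)*(1/(2*w)) = 1)
h = -8 (h = -4*1*2 = -4*2 = -8)
sqrt(m(h, 20) - 12436) = sqrt(20 - 12436) = sqrt(-12416) = 8*I*sqrt(194)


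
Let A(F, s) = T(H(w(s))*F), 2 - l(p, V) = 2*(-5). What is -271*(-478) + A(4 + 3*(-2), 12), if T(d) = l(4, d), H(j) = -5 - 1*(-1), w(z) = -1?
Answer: 129550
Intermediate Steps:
l(p, V) = 12 (l(p, V) = 2 - 2*(-5) = 2 - 1*(-10) = 2 + 10 = 12)
H(j) = -4 (H(j) = -5 + 1 = -4)
T(d) = 12
A(F, s) = 12
-271*(-478) + A(4 + 3*(-2), 12) = -271*(-478) + 12 = 129538 + 12 = 129550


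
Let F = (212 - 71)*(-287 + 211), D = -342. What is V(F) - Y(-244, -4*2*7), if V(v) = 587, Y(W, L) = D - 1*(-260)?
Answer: 669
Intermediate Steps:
Y(W, L) = -82 (Y(W, L) = -342 - 1*(-260) = -342 + 260 = -82)
F = -10716 (F = 141*(-76) = -10716)
V(F) - Y(-244, -4*2*7) = 587 - 1*(-82) = 587 + 82 = 669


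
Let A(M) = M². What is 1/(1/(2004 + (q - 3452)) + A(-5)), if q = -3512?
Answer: 4960/123999 ≈ 0.040000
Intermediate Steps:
1/(1/(2004 + (q - 3452)) + A(-5)) = 1/(1/(2004 + (-3512 - 3452)) + (-5)²) = 1/(1/(2004 - 6964) + 25) = 1/(1/(-4960) + 25) = 1/(-1/4960 + 25) = 1/(123999/4960) = 4960/123999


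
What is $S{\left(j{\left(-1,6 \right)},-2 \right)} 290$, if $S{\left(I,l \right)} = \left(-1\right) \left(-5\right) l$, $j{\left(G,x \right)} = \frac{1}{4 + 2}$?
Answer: $-2900$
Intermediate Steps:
$j{\left(G,x \right)} = \frac{1}{6}$
$S{\left(I,l \right)} = 5 l$
$S{\left(j{\left(-1,6 \right)},-2 \right)} 290 = 5 \left(-2\right) 290 = \left(-10\right) 290 = -2900$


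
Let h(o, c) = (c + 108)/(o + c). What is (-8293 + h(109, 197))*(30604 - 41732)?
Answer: 14117832092/153 ≈ 9.2273e+7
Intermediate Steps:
h(o, c) = (108 + c)/(c + o)
(-8293 + h(109, 197))*(30604 - 41732) = (-8293 + (108 + 197)/(197 + 109))*(30604 - 41732) = (-8293 + 305/306)*(-11128) = -2537353/306*(-11128) = 14117832092/153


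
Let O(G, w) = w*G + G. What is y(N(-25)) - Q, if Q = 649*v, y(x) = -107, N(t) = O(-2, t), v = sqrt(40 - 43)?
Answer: -107 - 649*I*sqrt(3) ≈ -107.0 - 1124.1*I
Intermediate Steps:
v = I*sqrt(3) (v = sqrt(-3) = I*sqrt(3) ≈ 1.732*I)
O(G, w) = G + G*w (O(G, w) = G*w + G = G + G*w)
N(t) = -2 - 2*t (N(t) = -2*(1 + t) = -2 - 2*t)
Q = 649*I*sqrt(3) (Q = 649*(I*sqrt(3)) = 649*I*sqrt(3) ≈ 1124.1*I)
y(N(-25)) - Q = -107 - 649*I*sqrt(3)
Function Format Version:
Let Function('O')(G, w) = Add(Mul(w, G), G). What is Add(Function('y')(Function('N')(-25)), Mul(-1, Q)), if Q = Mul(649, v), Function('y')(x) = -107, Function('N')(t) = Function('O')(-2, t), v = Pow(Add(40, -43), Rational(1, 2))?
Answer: Add(-107, Mul(-649, I, Pow(3, Rational(1, 2)))) ≈ Add(-107.00, Mul(-1124.1, I))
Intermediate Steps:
v = Mul(I, Pow(3, Rational(1, 2))) (v = Pow(-3, Rational(1, 2)) = Mul(I, Pow(3, Rational(1, 2))) ≈ Mul(1.7320, I))
Function('O')(G, w) = Add(G, Mul(G, w)) (Function('O')(G, w) = Add(Mul(G, w), G) = Add(G, Mul(G, w)))
Function('N')(t) = Add(-2, Mul(-2, t)) (Function('N')(t) = Mul(-2, Add(1, t)) = Add(-2, Mul(-2, t)))
Q = Mul(649, I, Pow(3, Rational(1, 2))) (Q = Mul(649, Mul(I, Pow(3, Rational(1, 2)))) = Mul(649, I, Pow(3, Rational(1, 2))) ≈ Mul(1124.1, I))
Add(Function('y')(Function('N')(-25)), Mul(-1, Q)) = Add(-107, Mul(-1, Mul(649, I, Pow(3, Rational(1, 2))))) = Add(-107, Mul(-649, I, Pow(3, Rational(1, 2))))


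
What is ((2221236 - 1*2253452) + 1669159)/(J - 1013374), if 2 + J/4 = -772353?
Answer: -1636943/4102794 ≈ -0.39898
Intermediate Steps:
J = -3089420 (J = -8 + 4*(-772353) = -8 - 3089412 = -3089420)
((2221236 - 1*2253452) + 1669159)/(J - 1013374) = ((2221236 - 1*2253452) + 1669159)/(-3089420 - 1013374) = ((2221236 - 2253452) + 1669159)/(-4102794) = (-32216 + 1669159)*(-1/4102794) = 1636943*(-1/4102794) = -1636943/4102794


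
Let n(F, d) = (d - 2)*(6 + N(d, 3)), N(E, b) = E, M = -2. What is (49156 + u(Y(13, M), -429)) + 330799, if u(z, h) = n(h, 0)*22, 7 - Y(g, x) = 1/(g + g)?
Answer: 379691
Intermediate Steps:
Y(g, x) = 7 - 1/(2*g) (Y(g, x) = 7 - 1/(g + g) = 7 - 1/(2*g))
n(F, d) = (-2 + d)*(6 + d) (n(F, d) = (d - 2)*(6 + d) = (-2 + d)*(6 + d))
u(z, h) = -264 (u(z, h) = (-12 + 0² + 4*0)*22 = (-12 + 0 + 0)*22 = -12*22 = -264)
(49156 + u(Y(13, M), -429)) + 330799 = (49156 - 264) + 330799 = 48892 + 330799 = 379691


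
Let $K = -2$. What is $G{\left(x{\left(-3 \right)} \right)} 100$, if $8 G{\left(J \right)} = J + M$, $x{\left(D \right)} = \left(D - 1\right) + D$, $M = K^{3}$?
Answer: $- \frac{375}{2} \approx -187.5$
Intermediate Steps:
$M = -8$ ($M = \left(-2\right)^{3} = -8$)
$x{\left(D \right)} = -1 + 2 D$ ($x{\left(D \right)} = \left(-1 + D\right) + D = -1 + 2 D$)
$G{\left(J \right)} = -1 + \frac{J}{8}$ ($G{\left(J \right)} = \frac{J - 8}{8} = \frac{-8 + J}{8} = -1 + \frac{J}{8}$)
$G{\left(x{\left(-3 \right)} \right)} 100 = \left(-1 + \frac{-1 + 2 \left(-3\right)}{8}\right) 100 = \left(-1 + \frac{-1 - 6}{8}\right) 100 = \left(-1 + \frac{1}{8} \left(-7\right)\right) 100 = \left(-1 - \frac{7}{8}\right) 100 = \left(- \frac{15}{8}\right) 100 = - \frac{375}{2}$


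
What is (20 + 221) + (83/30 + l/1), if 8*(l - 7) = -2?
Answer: 15031/60 ≈ 250.52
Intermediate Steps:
l = 27/4 (l = 7 + (1/8)*(-2) = 7 - 1/4 = 27/4 ≈ 6.7500)
(20 + 221) + (83/30 + l/1) = (20 + 221) + (83/30 + (27/4)/1) = 241 + (83*(1/30) + (27/4)*1) = 241 + (83/30 + 27/4) = 241 + 571/60 = 15031/60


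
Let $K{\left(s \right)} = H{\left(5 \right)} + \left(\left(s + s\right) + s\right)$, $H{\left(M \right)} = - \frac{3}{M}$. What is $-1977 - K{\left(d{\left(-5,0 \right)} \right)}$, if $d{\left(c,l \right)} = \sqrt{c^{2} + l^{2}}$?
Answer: $- \frac{9957}{5} \approx -1991.4$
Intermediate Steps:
$K{\left(s \right)} = - \frac{3}{5} + 3 s$ ($K{\left(s \right)} = - \frac{3}{5} + \left(\left(s + s\right) + s\right) = \left(-3\right) \frac{1}{5} + \left(2 s + s\right) = - \frac{3}{5} + 3 s$)
$-1977 - K{\left(d{\left(-5,0 \right)} \right)} = -1977 - \left(- \frac{3}{5} + 3 \sqrt{\left(-5\right)^{2} + 0^{2}}\right) = -1977 - \left(- \frac{3}{5} + 3 \sqrt{25 + 0}\right) = -1977 - \left(- \frac{3}{5} + 3 \sqrt{25}\right) = -1977 - \left(- \frac{3}{5} + 3 \cdot 5\right) = -1977 - \left(- \frac{3}{5} + 15\right) = -1977 - \frac{72}{5} = - \frac{9957}{5}$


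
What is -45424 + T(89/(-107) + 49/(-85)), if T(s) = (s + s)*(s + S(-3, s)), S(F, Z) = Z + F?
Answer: -3756073879584/82719025 ≈ -45408.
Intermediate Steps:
S(F, Z) = F + Z
T(s) = 2*s*(-3 + 2*s) (T(s) = (s + s)*(s + (-3 + s)) = (2*s)*(-3 + 2*s) = 2*s*(-3 + 2*s))
-45424 + T(89/(-107) + 49/(-85)) = -45424 + 2*(89/(-107) + 49/(-85))*(-3 + 2*(89/(-107) + 49/(-85))) = -45424 + 2*(89*(-1/107) + 49*(-1/85))*(-3 + 2*(89*(-1/107) + 49*(-1/85))) = -45424 + 2*(-89/107 - 49/85)*(-3 + 2*(-89/107 - 49/85)) = -45424 + 2*(-12808/9095)*(-3 + 2*(-12808/9095)) = -45424 + 2*(-12808/9095)*(-3 - 25616/9095) = -45424 + 2*(-12808/9095)*(-52901/9095) = -45424 + 1355112016/82719025 = -3756073879584/82719025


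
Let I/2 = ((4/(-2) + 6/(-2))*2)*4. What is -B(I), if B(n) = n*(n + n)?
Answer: -12800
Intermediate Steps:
I = -80 (I = 2*(((4/(-2) + 6/(-2))*2)*4) = 2*(((4*(-½) + 6*(-½))*2)*4) = 2*(((-2 - 3)*2)*4) = 2*(-5*2*4) = 2*(-10*4) = 2*(-40) = -80)
B(n) = 2*n² (B(n) = n*(2*n) = 2*n²)
-B(I) = -2*(-80)² = -2*6400 = -1*12800 = -12800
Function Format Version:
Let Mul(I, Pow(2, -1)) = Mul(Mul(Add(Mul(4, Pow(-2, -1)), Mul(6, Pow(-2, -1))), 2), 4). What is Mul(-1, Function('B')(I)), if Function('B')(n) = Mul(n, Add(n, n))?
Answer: -12800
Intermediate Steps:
I = -80 (I = Mul(2, Mul(Mul(Add(Mul(4, Pow(-2, -1)), Mul(6, Pow(-2, -1))), 2), 4)) = Mul(2, Mul(Mul(Add(Mul(4, Rational(-1, 2)), Mul(6, Rational(-1, 2))), 2), 4)) = Mul(2, Mul(Mul(Add(-2, -3), 2), 4)) = Mul(2, Mul(Mul(-5, 2), 4)) = Mul(2, Mul(-10, 4)) = Mul(2, -40) = -80)
Function('B')(n) = Mul(2, Pow(n, 2)) (Function('B')(n) = Mul(n, Mul(2, n)) = Mul(2, Pow(n, 2)))
Mul(-1, Function('B')(I)) = Mul(-1, Mul(2, Pow(-80, 2))) = Mul(-1, Mul(2, 6400)) = Mul(-1, 12800) = -12800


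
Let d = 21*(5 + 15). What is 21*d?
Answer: 8820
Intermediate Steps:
d = 420 (d = 21*20 = 420)
21*d = 21*420 = 8820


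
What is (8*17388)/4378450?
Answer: 69552/2189225 ≈ 0.031770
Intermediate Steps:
(8*17388)/4378450 = 139104*(1/4378450) = 69552/2189225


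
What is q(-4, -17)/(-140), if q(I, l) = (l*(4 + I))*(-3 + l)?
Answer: 0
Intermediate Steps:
q(I, l) = l*(-3 + l)*(4 + I)
q(-4, -17)/(-140) = -17*(-12 - 3*(-4) + 4*(-17) - 4*(-17))/(-140) = -17*(-12 + 12 - 68 + 68)*(-1/140) = -17*0*(-1/140) = 0*(-1/140) = 0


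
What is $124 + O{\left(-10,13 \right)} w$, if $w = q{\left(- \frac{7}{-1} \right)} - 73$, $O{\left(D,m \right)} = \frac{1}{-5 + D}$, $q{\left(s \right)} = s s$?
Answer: $\frac{628}{5} \approx 125.6$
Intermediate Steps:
$q{\left(s \right)} = s^{2}$
$w = -24$ ($w = \left(- \frac{7}{-1}\right)^{2} - 73 = \left(\left(-7\right) \left(-1\right)\right)^{2} - 73 = 7^{2} - 73 = 49 - 73 = -24$)
$124 + O{\left(-10,13 \right)} w = 124 + \frac{1}{-5 - 10} \left(-24\right) = 124 + \frac{1}{-15} \left(-24\right) = 124 - - \frac{8}{5} = 124 + \frac{8}{5} = \frac{628}{5}$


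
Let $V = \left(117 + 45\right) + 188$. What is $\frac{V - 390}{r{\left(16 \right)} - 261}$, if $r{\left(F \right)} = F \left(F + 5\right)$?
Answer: $- \frac{8}{15} \approx -0.53333$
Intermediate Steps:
$r{\left(F \right)} = F \left(5 + F\right)$
$V = 350$ ($V = 162 + 188 = 350$)
$\frac{V - 390}{r{\left(16 \right)} - 261} = \frac{350 - 390}{16 \left(5 + 16\right) - 261} = - \frac{40}{16 \cdot 21 - 261} = - \frac{40}{336 - 261} = - \frac{40}{75} = \left(-40\right) \frac{1}{75} = - \frac{8}{15}$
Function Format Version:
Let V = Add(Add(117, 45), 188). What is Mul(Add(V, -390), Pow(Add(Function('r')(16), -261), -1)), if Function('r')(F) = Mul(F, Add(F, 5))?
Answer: Rational(-8, 15) ≈ -0.53333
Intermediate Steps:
Function('r')(F) = Mul(F, Add(5, F))
V = 350 (V = Add(162, 188) = 350)
Mul(Add(V, -390), Pow(Add(Function('r')(16), -261), -1)) = Mul(Add(350, -390), Pow(Add(Mul(16, Add(5, 16)), -261), -1)) = Mul(-40, Pow(Add(Mul(16, 21), -261), -1)) = Mul(-40, Pow(Add(336, -261), -1)) = Mul(-40, Pow(75, -1)) = Mul(-40, Rational(1, 75)) = Rational(-8, 15)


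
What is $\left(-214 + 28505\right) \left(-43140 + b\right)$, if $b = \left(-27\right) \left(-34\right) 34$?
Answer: $-337455048$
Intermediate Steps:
$b = 31212$ ($b = 918 \cdot 34 = 31212$)
$\left(-214 + 28505\right) \left(-43140 + b\right) = \left(-214 + 28505\right) \left(-43140 + 31212\right) = 28291 \left(-11928\right) = -337455048$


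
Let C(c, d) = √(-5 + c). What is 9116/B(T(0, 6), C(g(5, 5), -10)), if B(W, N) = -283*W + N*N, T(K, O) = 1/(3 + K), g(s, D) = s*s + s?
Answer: -6837/52 ≈ -131.48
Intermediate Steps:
g(s, D) = s + s² (g(s, D) = s² + s = s + s²)
B(W, N) = N² - 283*W (B(W, N) = -283*W + N² = N² - 283*W)
9116/B(T(0, 6), C(g(5, 5), -10)) = 9116/((√(-5 + 5*(1 + 5)))² - 283/(3 + 0)) = 9116/((√(-5 + 5*6))² - 283/3) = 9116/((√(-5 + 30))² - 283*⅓) = 9116/((√25)² - 283/3) = 9116/(5² - 283/3) = 9116/(25 - 283/3) = 9116/(-208/3) = 9116*(-3/208) = -6837/52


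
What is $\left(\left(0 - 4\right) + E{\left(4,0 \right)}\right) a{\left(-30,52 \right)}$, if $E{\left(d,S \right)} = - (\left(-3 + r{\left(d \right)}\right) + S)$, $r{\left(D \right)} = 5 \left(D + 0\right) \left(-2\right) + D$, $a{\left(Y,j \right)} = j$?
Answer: $1820$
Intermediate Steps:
$r{\left(D \right)} = - 9 D$ ($r{\left(D \right)} = 5 D \left(-2\right) + D = - 10 D + D = - 9 D$)
$E{\left(d,S \right)} = 3 - S + 9 d$ ($E{\left(d,S \right)} = - (\left(-3 - 9 d\right) + S) = - (-3 + S - 9 d) = 3 - S + 9 d$)
$\left(\left(0 - 4\right) + E{\left(4,0 \right)}\right) a{\left(-30,52 \right)} = \left(\left(0 - 4\right) + \left(3 - 0 + 9 \cdot 4\right)\right) 52 = \left(-4 + \left(3 + 0 + 36\right)\right) 52 = \left(-4 + 39\right) 52 = 35 \cdot 52 = 1820$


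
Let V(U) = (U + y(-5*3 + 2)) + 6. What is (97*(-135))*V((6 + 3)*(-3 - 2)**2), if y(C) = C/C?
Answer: -3038040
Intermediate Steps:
y(C) = 1
V(U) = 7 + U (V(U) = (U + 1) + 6 = (1 + U) + 6 = 7 + U)
(97*(-135))*V((6 + 3)*(-3 - 2)**2) = (97*(-135))*(7 + (6 + 3)*(-3 - 2)**2) = -13095*(7 + 9*(-5)**2) = -13095*(7 + 9*25) = -13095*(7 + 225) = -13095*232 = -3038040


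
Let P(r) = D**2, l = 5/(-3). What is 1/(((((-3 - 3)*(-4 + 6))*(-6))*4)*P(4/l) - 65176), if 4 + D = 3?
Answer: -1/64888 ≈ -1.5411e-5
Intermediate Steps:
D = -1 (D = -4 + 3 = -1)
l = -5/3 (l = 5*(-1/3) = -5/3 ≈ -1.6667)
P(r) = 1 (P(r) = (-1)**2 = 1)
1/(((((-3 - 3)*(-4 + 6))*(-6))*4)*P(4/l) - 65176) = 1/(((((-3 - 3)*(-4 + 6))*(-6))*4)*1 - 65176) = 1/(((-6*2*(-6))*4)*1 - 65176) = 1/((-12*(-6)*4)*1 - 65176) = 1/((72*4)*1 - 65176) = 1/(288*1 - 65176) = 1/(288 - 65176) = 1/(-64888) = -1/64888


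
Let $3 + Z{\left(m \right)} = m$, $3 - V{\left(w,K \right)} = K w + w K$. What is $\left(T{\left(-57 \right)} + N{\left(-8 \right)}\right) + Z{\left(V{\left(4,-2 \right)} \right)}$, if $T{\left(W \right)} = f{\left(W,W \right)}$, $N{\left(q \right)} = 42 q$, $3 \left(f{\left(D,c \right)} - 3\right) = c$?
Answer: $-336$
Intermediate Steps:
$V{\left(w,K \right)} = 3 - 2 K w$ ($V{\left(w,K \right)} = 3 - \left(K w + w K\right) = 3 - \left(K w + K w\right) = 3 - 2 K w$)
$Z{\left(m \right)} = -3 + m$
$f{\left(D,c \right)} = 3 + \frac{c}{3}$
$T{\left(W \right)} = 3 + \frac{W}{3}$
$\left(T{\left(-57 \right)} + N{\left(-8 \right)}\right) + Z{\left(V{\left(4,-2 \right)} \right)} = \left(\left(3 + \frac{1}{3} \left(-57\right)\right) + 42 \left(-8\right)\right) - -16 = \left(\left(3 - 19\right) - 336\right) + \left(-3 + \left(3 + 16\right)\right) = \left(-16 - 336\right) + \left(-3 + 19\right) = -352 + 16 = -336$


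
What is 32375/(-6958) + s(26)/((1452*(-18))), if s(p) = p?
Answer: -30226211/6494796 ≈ -4.6539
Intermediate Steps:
32375/(-6958) + s(26)/((1452*(-18))) = 32375/(-6958) + 26/((1452*(-18))) = 32375*(-1/6958) + 26/(-26136) = -4625/994 + 26*(-1/26136) = -4625/994 - 13/13068 = -30226211/6494796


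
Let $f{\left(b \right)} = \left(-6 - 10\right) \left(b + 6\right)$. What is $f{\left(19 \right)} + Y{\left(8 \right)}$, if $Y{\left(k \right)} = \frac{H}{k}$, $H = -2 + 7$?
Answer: $- \frac{3195}{8} \approx -399.38$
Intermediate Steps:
$H = 5$
$f{\left(b \right)} = -96 - 16 b$ ($f{\left(b \right)} = - 16 \left(6 + b\right) = -96 - 16 b$)
$Y{\left(k \right)} = \frac{5}{k}$
$f{\left(19 \right)} + Y{\left(8 \right)} = \left(-96 - 304\right) + \frac{5}{8} = \left(-96 - 304\right) + 5 \cdot \frac{1}{8} = -400 + \frac{5}{8} = - \frac{3195}{8}$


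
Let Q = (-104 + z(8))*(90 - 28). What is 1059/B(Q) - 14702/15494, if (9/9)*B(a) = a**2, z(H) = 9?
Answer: -255013423027/268759698700 ≈ -0.94885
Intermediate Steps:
Q = -5890 (Q = (-104 + 9)*(90 - 28) = -95*62 = -5890)
B(a) = a**2
1059/B(Q) - 14702/15494 = 1059/((-5890)**2) - 14702/15494 = 1059/34692100 - 14702*1/15494 = 1059*(1/34692100) - 7351/7747 = 1059/34692100 - 7351/7747 = -255013423027/268759698700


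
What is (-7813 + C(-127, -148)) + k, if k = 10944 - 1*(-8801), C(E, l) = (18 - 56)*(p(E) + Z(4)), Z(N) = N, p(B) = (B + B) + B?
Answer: 26258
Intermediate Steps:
p(B) = 3*B (p(B) = 2*B + B = 3*B)
C(E, l) = -152 - 114*E (C(E, l) = (18 - 56)*(3*E + 4) = -38*(4 + 3*E) = -152 - 114*E)
k = 19745 (k = 10944 + 8801 = 19745)
(-7813 + C(-127, -148)) + k = (-7813 + (-152 - 114*(-127))) + 19745 = (-7813 + (-152 + 14478)) + 19745 = (-7813 + 14326) + 19745 = 6513 + 19745 = 26258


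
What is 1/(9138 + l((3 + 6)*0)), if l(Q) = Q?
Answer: 1/9138 ≈ 0.00010943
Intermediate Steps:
1/(9138 + l((3 + 6)*0)) = 1/(9138 + (3 + 6)*0) = 1/(9138 + 9*0) = 1/(9138 + 0) = 1/9138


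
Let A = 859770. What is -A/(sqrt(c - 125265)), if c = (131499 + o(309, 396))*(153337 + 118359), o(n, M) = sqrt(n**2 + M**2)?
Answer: -286590*sqrt(3)/sqrt(11909209013 + 4618832*sqrt(97)) ≈ -4.5400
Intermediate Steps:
o(n, M) = sqrt(M**2 + n**2)
c = 35727752304 + 13856496*sqrt(97) (c = (131499 + sqrt(396**2 + 309**2))*(153337 + 118359) = (131499 + sqrt(156816 + 95481))*271696 = (131499 + sqrt(252297))*271696 = (131499 + 51*sqrt(97))*271696 = 35727752304 + 13856496*sqrt(97) ≈ 3.5864e+10)
-A/(sqrt(c - 125265)) = -859770/(sqrt((35727752304 + 13856496*sqrt(97)) - 125265)) = -859770/(sqrt(35727627039 + 13856496*sqrt(97))) = -859770/sqrt(35727627039 + 13856496*sqrt(97))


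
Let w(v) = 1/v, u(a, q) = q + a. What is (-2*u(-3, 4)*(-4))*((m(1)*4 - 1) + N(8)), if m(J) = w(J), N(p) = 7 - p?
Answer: 16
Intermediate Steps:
u(a, q) = a + q
w(v) = 1/v
m(J) = 1/J
(-2*u(-3, 4)*(-4))*((m(1)*4 - 1) + N(8)) = (-2*(-3 + 4)*(-4))*((4/1 - 1) + (7 - 1*8)) = (-2*1*(-4))*((1*4 - 1) + (7 - 8)) = (-2*(-4))*((4 - 1) - 1) = 8*(3 - 1) = 8*2 = 16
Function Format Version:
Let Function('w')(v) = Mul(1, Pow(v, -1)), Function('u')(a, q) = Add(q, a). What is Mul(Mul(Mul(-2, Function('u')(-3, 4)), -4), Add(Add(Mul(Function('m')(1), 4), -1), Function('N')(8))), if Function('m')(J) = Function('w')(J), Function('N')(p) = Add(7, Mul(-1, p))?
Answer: 16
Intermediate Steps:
Function('u')(a, q) = Add(a, q)
Function('w')(v) = Pow(v, -1)
Function('m')(J) = Pow(J, -1)
Mul(Mul(Mul(-2, Function('u')(-3, 4)), -4), Add(Add(Mul(Function('m')(1), 4), -1), Function('N')(8))) = Mul(Mul(Mul(-2, Add(-3, 4)), -4), Add(Add(Mul(Pow(1, -1), 4), -1), Add(7, Mul(-1, 8)))) = Mul(Mul(Mul(-2, 1), -4), Add(Add(Mul(1, 4), -1), Add(7, -8))) = Mul(Mul(-2, -4), Add(Add(4, -1), -1)) = Mul(8, Add(3, -1)) = Mul(8, 2) = 16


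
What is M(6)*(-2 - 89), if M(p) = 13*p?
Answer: -7098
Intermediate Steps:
M(6)*(-2 - 89) = (13*6)*(-2 - 89) = 78*(-91) = -7098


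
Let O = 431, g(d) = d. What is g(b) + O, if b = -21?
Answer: 410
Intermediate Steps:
g(b) + O = -21 + 431 = 410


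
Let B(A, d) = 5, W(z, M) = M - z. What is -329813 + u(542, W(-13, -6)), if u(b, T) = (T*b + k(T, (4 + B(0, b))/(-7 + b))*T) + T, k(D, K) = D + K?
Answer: -174390142/535 ≈ -3.2596e+5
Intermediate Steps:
u(b, T) = T + T*b + T*(T + 9/(-7 + b)) (u(b, T) = (T*b + (T + (4 + 5)/(-7 + b))*T) + T = (T*b + (T + 9/(-7 + b))*T) + T = (T*b + T*(T + 9/(-7 + b))) + T = T + T*b + T*(T + 9/(-7 + b)))
-329813 + u(542, W(-13, -6)) = -329813 + (-6 - 1*(-13))*(9 + (-6 - 1*(-13))*(-7 + 542) + (1 + 542)*(-7 + 542))/(-7 + 542) = -329813 + (-6 + 13)*(9 + (-6 + 13)*535 + 543*535)/535 = -329813 + 7*(1/535)*(9 + 7*535 + 290505) = -329813 + 7*(1/535)*(9 + 3745 + 290505) = -329813 + 7*(1/535)*294259 = -329813 + 2059813/535 = -174390142/535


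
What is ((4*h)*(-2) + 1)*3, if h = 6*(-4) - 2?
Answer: 627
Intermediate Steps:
h = -26 (h = -24 - 2 = -26)
((4*h)*(-2) + 1)*3 = ((4*(-26))*(-2) + 1)*3 = (-104*(-2) + 1)*3 = (208 + 1)*3 = 209*3 = 627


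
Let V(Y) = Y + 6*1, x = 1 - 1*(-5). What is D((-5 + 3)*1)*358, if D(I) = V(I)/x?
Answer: 716/3 ≈ 238.67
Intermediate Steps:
x = 6 (x = 1 + 5 = 6)
V(Y) = 6 + Y (V(Y) = Y + 6 = 6 + Y)
D(I) = 1 + I/6 (D(I) = (6 + I)/6 = (6 + I)*(⅙) = 1 + I/6)
D((-5 + 3)*1)*358 = (1 + ((-5 + 3)*1)/6)*358 = (1 + (-2*1)/6)*358 = (1 + (⅙)*(-2))*358 = (1 - ⅓)*358 = (⅔)*358 = 716/3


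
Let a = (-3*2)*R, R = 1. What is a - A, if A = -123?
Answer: 117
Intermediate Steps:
a = -6 (a = -3*2*1 = -6*1 = -6)
a - A = -6 - 1*(-123) = -6 + 123 = 117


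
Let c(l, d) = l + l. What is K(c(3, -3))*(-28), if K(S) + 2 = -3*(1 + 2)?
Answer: 308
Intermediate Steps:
c(l, d) = 2*l
K(S) = -11 (K(S) = -2 - 3*(1 + 2) = -2 - 3*3 = -2 - 9 = -11)
K(c(3, -3))*(-28) = -11*(-28) = 308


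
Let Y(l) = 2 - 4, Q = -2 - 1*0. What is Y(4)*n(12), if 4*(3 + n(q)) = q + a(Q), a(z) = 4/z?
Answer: 1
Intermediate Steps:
Q = -2 (Q = -2 + 0 = -2)
n(q) = -7/2 + q/4 (n(q) = -3 + (q + 4/(-2))/4 = -3 + (q + 4*(-½))/4 = -3 + (q - 2)/4 = -3 + (-2 + q)/4 = -3 + (-½ + q/4) = -7/2 + q/4)
Y(l) = -2
Y(4)*n(12) = -2*(-7/2 + (¼)*12) = -2*(-7/2 + 3) = -2*(-½) = 1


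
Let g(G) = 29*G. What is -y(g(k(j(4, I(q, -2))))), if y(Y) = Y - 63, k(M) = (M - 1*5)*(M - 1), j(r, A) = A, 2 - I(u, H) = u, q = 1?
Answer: 63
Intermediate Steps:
I(u, H) = 2 - u
k(M) = (-1 + M)*(-5 + M) (k(M) = (M - 5)*(-1 + M) = (-5 + M)*(-1 + M) = (-1 + M)*(-5 + M))
y(Y) = -63 + Y
-y(g(k(j(4, I(q, -2))))) = -(-63 + 29*(5 + (2 - 1*1)² - 6*(2 - 1*1))) = -(-63 + 29*(5 + (2 - 1)² - 6*(2 - 1))) = -(-63 + 29*(5 + 1² - 6*1)) = -(-63 + 29*(5 + 1 - 6)) = -(-63 + 29*0) = -(-63 + 0) = -1*(-63) = 63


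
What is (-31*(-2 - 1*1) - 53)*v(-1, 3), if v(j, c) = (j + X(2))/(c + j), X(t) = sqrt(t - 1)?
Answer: 0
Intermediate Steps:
X(t) = sqrt(-1 + t)
v(j, c) = (1 + j)/(c + j) (v(j, c) = (j + sqrt(-1 + 2))/(c + j) = (j + sqrt(1))/(c + j) = (j + 1)/(c + j) = (1 + j)/(c + j))
(-31*(-2 - 1*1) - 53)*v(-1, 3) = (-31*(-2 - 1*1) - 53)*((1 - 1)/(3 - 1)) = (-31*(-2 - 1) - 53)*(0/2) = (-31*(-3) - 53)*((1/2)*0) = (93 - 53)*0 = 40*0 = 0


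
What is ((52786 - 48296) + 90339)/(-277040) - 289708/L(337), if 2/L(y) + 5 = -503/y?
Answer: 87805178568707/93362480 ≈ 9.4048e+5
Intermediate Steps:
L(y) = 2/(-5 - 503/y)
((52786 - 48296) + 90339)/(-277040) - 289708/L(337) = ((52786 - 48296) + 90339)/(-277040) - 289708/((-2*337/(503 + 5*337))) = (4490 + 90339)*(-1/277040) - 289708/((-2*337/(503 + 1685))) = 94829*(-1/277040) - 289708/((-2*337/2188)) = -94829/277040 - 289708/((-2*337*1/2188)) = -94829/277040 - 289708/(-337/1094) = -94829/277040 - 289708*(-1094/337) = -94829/277040 + 316940552/337 = 87805178568707/93362480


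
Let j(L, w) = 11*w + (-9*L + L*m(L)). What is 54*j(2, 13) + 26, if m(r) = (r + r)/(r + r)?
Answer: 6884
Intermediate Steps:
m(r) = 1 (m(r) = (2*r)/((2*r)) = (2*r)*(1/(2*r)) = 1)
j(L, w) = -8*L + 11*w (j(L, w) = 11*w + (-9*L + L*1) = 11*w + (-9*L + L) = 11*w - 8*L = -8*L + 11*w)
54*j(2, 13) + 26 = 54*(-8*2 + 11*13) + 26 = 54*(-16 + 143) + 26 = 54*127 + 26 = 6858 + 26 = 6884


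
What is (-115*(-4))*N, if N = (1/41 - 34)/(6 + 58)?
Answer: -160195/656 ≈ -244.20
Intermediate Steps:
N = -1393/2624 (N = (1/41 - 34)/64 = -1393/41*1/64 = -1393/2624 ≈ -0.53087)
(-115*(-4))*N = -115*(-4)*(-1393/2624) = 460*(-1393/2624) = -160195/656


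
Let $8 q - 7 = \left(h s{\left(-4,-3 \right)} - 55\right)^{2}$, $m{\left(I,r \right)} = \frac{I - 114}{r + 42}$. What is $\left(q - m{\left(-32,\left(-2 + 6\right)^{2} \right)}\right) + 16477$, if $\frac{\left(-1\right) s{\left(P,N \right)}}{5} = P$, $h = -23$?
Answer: $\frac{1439372}{29} \approx 49634.0$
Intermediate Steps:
$s{\left(P,N \right)} = - 5 P$
$m{\left(I,r \right)} = \frac{-114 + I}{42 + r}$
$q = 33154$ ($q = \frac{7}{8} + \frac{\left(- 23 \left(\left(-5\right) \left(-4\right)\right) - 55\right)^{2}}{8} = \frac{7}{8} + \frac{\left(\left(-23\right) 20 - 55\right)^{2}}{8} = \frac{7}{8} + \frac{\left(-460 - 55\right)^{2}}{8} = \frac{7}{8} + \frac{\left(-515\right)^{2}}{8} = \frac{7}{8} + \frac{1}{8} \cdot 265225 = \frac{7}{8} + \frac{265225}{8} = 33154$)
$\left(q - m{\left(-32,\left(-2 + 6\right)^{2} \right)}\right) + 16477 = \left(33154 - \frac{-114 - 32}{42 + \left(-2 + 6\right)^{2}}\right) + 16477 = \left(33154 - \frac{1}{42 + 4^{2}} \left(-146\right)\right) + 16477 = \left(33154 - \frac{1}{42 + 16} \left(-146\right)\right) + 16477 = \left(33154 - \frac{1}{58} \left(-146\right)\right) + 16477 = \left(33154 - - \frac{73}{29}\right) + 16477 = \left(33154 + \frac{73}{29}\right) + 16477 = \frac{961539}{29} + 16477 = \frac{1439372}{29}$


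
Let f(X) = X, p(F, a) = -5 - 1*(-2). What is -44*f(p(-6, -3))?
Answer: 132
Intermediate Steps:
p(F, a) = -3 (p(F, a) = -5 + 2 = -3)
-44*f(p(-6, -3)) = -44*(-3) = 132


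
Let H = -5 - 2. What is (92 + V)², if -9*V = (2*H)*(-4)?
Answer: 595984/81 ≈ 7357.8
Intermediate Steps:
H = -7
V = -56/9 (V = -2*(-7)*(-4)/9 = -(-14)*(-4)/9 = -⅑*56 = -56/9 ≈ -6.2222)
(92 + V)² = (92 - 56/9)² = (772/9)² = 595984/81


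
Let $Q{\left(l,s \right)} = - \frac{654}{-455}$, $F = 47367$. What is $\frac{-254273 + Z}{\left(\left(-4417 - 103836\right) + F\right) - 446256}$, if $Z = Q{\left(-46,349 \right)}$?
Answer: $\frac{115693561}{230749610} \approx 0.50138$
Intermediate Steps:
$Q{\left(l,s \right)} = \frac{654}{455}$ ($Q{\left(l,s \right)} = \left(-654\right) \left(- \frac{1}{455}\right) = \frac{654}{455}$)
$Z = \frac{654}{455} \approx 1.4374$
$\frac{-254273 + Z}{\left(\left(-4417 - 103836\right) + F\right) - 446256} = \frac{-254273 + \frac{654}{455}}{\left(\left(-4417 - 103836\right) + 47367\right) - 446256} = - \frac{115693561}{455 \left(\left(-108253 + 47367\right) - 446256\right)} = - \frac{115693561}{455 \left(-60886 - 446256\right)} = - \frac{115693561}{455 \left(-507142\right)} = \left(- \frac{115693561}{455}\right) \left(- \frac{1}{507142}\right) = \frac{115693561}{230749610}$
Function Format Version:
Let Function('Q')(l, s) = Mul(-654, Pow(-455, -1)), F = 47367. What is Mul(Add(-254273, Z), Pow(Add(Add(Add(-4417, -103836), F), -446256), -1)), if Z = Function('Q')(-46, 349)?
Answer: Rational(115693561, 230749610) ≈ 0.50138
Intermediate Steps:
Function('Q')(l, s) = Rational(654, 455) (Function('Q')(l, s) = Mul(-654, Rational(-1, 455)) = Rational(654, 455))
Z = Rational(654, 455) ≈ 1.4374
Mul(Add(-254273, Z), Pow(Add(Add(Add(-4417, -103836), F), -446256), -1)) = Mul(Add(-254273, Rational(654, 455)), Pow(Add(Add(Add(-4417, -103836), 47367), -446256), -1)) = Mul(Rational(-115693561, 455), Pow(Add(Add(-108253, 47367), -446256), -1)) = Mul(Rational(-115693561, 455), Pow(Add(-60886, -446256), -1)) = Mul(Rational(-115693561, 455), Pow(-507142, -1)) = Mul(Rational(-115693561, 455), Rational(-1, 507142)) = Rational(115693561, 230749610)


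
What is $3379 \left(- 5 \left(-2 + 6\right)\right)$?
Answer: $-67580$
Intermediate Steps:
$3379 \left(- 5 \left(-2 + 6\right)\right) = 3379 \left(\left(-5\right) 4\right) = 3379 \left(-20\right) = -67580$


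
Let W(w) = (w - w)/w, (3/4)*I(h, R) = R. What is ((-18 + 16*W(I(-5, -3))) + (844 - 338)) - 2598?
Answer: -2110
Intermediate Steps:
I(h, R) = 4*R/3
W(w) = 0 (W(w) = 0/w = 0)
((-18 + 16*W(I(-5, -3))) + (844 - 338)) - 2598 = ((-18 + 16*0) + (844 - 338)) - 2598 = ((-18 + 0) + 506) - 2598 = (-18 + 506) - 2598 = 488 - 2598 = -2110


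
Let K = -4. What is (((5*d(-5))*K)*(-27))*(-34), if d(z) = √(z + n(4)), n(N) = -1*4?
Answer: -55080*I ≈ -55080.0*I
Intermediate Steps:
n(N) = -4
d(z) = √(-4 + z) (d(z) = √(z - 4) = √(-4 + z))
(((5*d(-5))*K)*(-27))*(-34) = (((5*√(-4 - 5))*(-4))*(-27))*(-34) = (((5*√(-9))*(-4))*(-27))*(-34) = (((5*(3*I))*(-4))*(-27))*(-34) = (((15*I)*(-4))*(-27))*(-34) = (-60*I*(-27))*(-34) = (1620*I)*(-34) = -55080*I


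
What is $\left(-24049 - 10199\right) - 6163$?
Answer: $-40411$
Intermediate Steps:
$\left(-24049 - 10199\right) - 6163 = -34248 - 6163 = -40411$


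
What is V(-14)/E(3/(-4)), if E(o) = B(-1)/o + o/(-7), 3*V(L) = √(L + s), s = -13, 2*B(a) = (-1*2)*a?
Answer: -84*I*√3/103 ≈ -1.4125*I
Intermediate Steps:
B(a) = -a (B(a) = ((-1*2)*a)/2 = (-2*a)/2 = -a)
V(L) = √(-13 + L)/3 (V(L) = √(L - 13)/3 = √(-13 + L)/3)
E(o) = 1/o - o/7 (E(o) = (-1*(-1))/o + o/(-7) = 1/o + o*(-⅐) = 1/o - o/7)
V(-14)/E(3/(-4)) = (√(-13 - 14)/3)/(1/(3/(-4)) - 3/(7*(-4))) = (√(-27)/3)/(1/(3*(-¼)) - 3*(-1)/(7*4)) = ((3*I*√3)/3)/(1/(-¾) - ⅐*(-¾)) = (I*√3)/(-4/3 + 3/28) = (I*√3)/(-103/84) = (I*√3)*(-84/103) = -84*I*√3/103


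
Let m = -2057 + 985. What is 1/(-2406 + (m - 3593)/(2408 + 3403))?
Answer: -1937/4661977 ≈ -0.00041549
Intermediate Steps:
m = -1072
1/(-2406 + (m - 3593)/(2408 + 3403)) = 1/(-2406 + (-1072 - 3593)/(2408 + 3403)) = 1/(-2406 - 4665/5811) = 1/(-2406 - 4665*1/5811) = 1/(-2406 - 1555/1937) = 1/(-4661977/1937) = -1937/4661977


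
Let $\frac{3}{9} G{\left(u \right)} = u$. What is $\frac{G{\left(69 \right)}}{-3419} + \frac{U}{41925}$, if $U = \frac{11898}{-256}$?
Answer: $- \frac{2231133}{36188800} \approx -0.061653$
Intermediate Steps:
$U = - \frac{5949}{128}$ ($U = 11898 \left(- \frac{1}{256}\right) = - \frac{5949}{128} \approx -46.477$)
$G{\left(u \right)} = 3 u$
$\frac{G{\left(69 \right)}}{-3419} + \frac{U}{41925} = \frac{3 \cdot 69}{-3419} - \frac{5949}{128 \cdot 41925} = 207 \left(- \frac{1}{3419}\right) - \frac{1983}{1788800} = - \frac{207}{3419} - \frac{1983}{1788800} = - \frac{2231133}{36188800}$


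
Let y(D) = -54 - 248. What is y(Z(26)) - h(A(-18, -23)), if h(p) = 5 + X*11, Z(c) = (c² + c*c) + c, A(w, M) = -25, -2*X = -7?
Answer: -691/2 ≈ -345.50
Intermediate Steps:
X = 7/2 (X = -½*(-7) = 7/2 ≈ 3.5000)
Z(c) = c + 2*c² (Z(c) = (c² + c²) + c = 2*c² + c = c + 2*c²)
h(p) = 87/2 (h(p) = 5 + (7/2)*11 = 5 + 77/2 = 87/2)
y(D) = -302
y(Z(26)) - h(A(-18, -23)) = -302 - 1*87/2 = -302 - 87/2 = -691/2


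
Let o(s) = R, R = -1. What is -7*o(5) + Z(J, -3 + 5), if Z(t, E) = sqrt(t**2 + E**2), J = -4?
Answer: 7 + 2*sqrt(5) ≈ 11.472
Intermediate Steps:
o(s) = -1
Z(t, E) = sqrt(E**2 + t**2)
-7*o(5) + Z(J, -3 + 5) = -7*(-1) + sqrt((-3 + 5)**2 + (-4)**2) = 7 + sqrt(2**2 + 16) = 7 + sqrt(4 + 16) = 7 + sqrt(20) = 7 + 2*sqrt(5)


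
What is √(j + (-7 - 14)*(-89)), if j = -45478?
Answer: I*√43609 ≈ 208.83*I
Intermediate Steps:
√(j + (-7 - 14)*(-89)) = √(-45478 + (-7 - 14)*(-89)) = √(-45478 - 21*(-89)) = √(-45478 + 1869) = √(-43609) = I*√43609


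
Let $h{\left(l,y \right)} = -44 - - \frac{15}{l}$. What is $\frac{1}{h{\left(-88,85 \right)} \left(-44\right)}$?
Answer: $\frac{2}{3887} \approx 0.00051454$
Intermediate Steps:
$h{\left(l,y \right)} = -44 + \frac{15}{l}$
$\frac{1}{h{\left(-88,85 \right)} \left(-44\right)} = \frac{1}{\left(-44 + \frac{15}{-88}\right) \left(-44\right)} = \frac{1}{\left(-44 + 15 \left(- \frac{1}{88}\right)\right) \left(-44\right)} = \frac{1}{\left(-44 - \frac{15}{88}\right) \left(-44\right)} = \frac{1}{\left(- \frac{3887}{88}\right) \left(-44\right)} = \frac{1}{\frac{3887}{2}} = \frac{2}{3887}$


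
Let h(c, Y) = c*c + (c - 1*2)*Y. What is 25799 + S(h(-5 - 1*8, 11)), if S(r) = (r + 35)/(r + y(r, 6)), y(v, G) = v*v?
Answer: 516019/20 ≈ 25801.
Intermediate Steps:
y(v, G) = v²
h(c, Y) = c² + Y*(-2 + c) (h(c, Y) = c² + (c - 2)*Y = c² + (-2 + c)*Y = c² + Y*(-2 + c))
S(r) = (35 + r)/(r + r²) (S(r) = (r + 35)/(r + r²) = (35 + r)/(r + r²))
25799 + S(h(-5 - 1*8, 11)) = 25799 + (35 + ((-5 - 1*8)² - 2*11 + 11*(-5 - 1*8)))/(((-5 - 1*8)² - 2*11 + 11*(-5 - 1*8))*(1 + ((-5 - 1*8)² - 2*11 + 11*(-5 - 1*8)))) = 25799 + (35 + ((-5 - 8)² - 22 + 11*(-5 - 8)))/(((-5 - 8)² - 22 + 11*(-5 - 8))*(1 + ((-5 - 8)² - 22 + 11*(-5 - 8)))) = 25799 + (35 + ((-13)² - 22 + 11*(-13)))/(((-13)² - 22 + 11*(-13))*(1 + ((-13)² - 22 + 11*(-13)))) = 25799 + (35 + (169 - 22 - 143))/((169 - 22 - 143)*(1 + (169 - 22 - 143))) = 25799 + (35 + 4)/(4*(1 + 4)) = 25799 + (¼)*39/5 = 25799 + (¼)*(⅕)*39 = 25799 + 39/20 = 516019/20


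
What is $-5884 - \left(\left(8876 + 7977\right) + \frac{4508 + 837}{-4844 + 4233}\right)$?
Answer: $- \frac{13886962}{611} \approx -22728.0$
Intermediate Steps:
$-5884 - \left(\left(8876 + 7977\right) + \frac{4508 + 837}{-4844 + 4233}\right) = -5884 - \left(16853 + \frac{5345}{-611}\right) = -5884 - \left(16853 + 5345 \left(- \frac{1}{611}\right)\right) = -5884 - \left(16853 - \frac{5345}{611}\right) = -5884 - \frac{10291838}{611} = - \frac{13886962}{611}$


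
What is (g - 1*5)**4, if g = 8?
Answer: 81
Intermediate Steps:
(g - 1*5)**4 = (8 - 1*5)**4 = (8 - 5)**4 = 3**4 = 81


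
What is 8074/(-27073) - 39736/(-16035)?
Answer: 946306138/434115555 ≈ 2.1798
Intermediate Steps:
8074/(-27073) - 39736/(-16035) = 8074*(-1/27073) - 39736*(-1/16035) = -8074/27073 + 39736/16035 = 946306138/434115555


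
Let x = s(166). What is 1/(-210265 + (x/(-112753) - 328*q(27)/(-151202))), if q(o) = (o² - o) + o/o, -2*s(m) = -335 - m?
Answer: -897288374/188666973582181 ≈ -4.7559e-6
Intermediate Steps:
s(m) = 335/2 + m/2 (s(m) = -(-335 - m)/2 = 335/2 + m/2)
x = 501/2 (x = 335/2 + (½)*166 = 335/2 + 83 = 501/2 ≈ 250.50)
q(o) = 1 + o² - o (q(o) = (o² - o) + 1 = 1 + o² - o)
1/(-210265 + (x/(-112753) - 328*q(27)/(-151202))) = 1/(-210265 + ((501/2)/(-112753) - 328*(1 + 27² - 1*27)/(-151202))) = 1/(-210265 + ((501/2)*(-1/112753) - 328*(1 + 729 - 27)*(-1/151202))) = 1/(-210265 + (-501/225506 - 328*703*(-1/151202))) = 1/(-210265 + (-501/225506 - 230584*(-1/151202))) = 1/(-210265 + (-501/225506 + 6068/3979)) = 1/(-210265 + 1366376929/897288374) = 1/(-188666973582181/897288374) = -897288374/188666973582181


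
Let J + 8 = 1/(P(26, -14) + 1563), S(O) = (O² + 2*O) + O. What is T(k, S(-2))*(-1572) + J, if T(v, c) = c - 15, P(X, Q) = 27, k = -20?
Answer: 42478441/1590 ≈ 26716.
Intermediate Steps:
S(O) = O² + 3*O
J = -12719/1590 (J = -8 + 1/(27 + 1563) = -8 + 1/1590 = -12719/1590 ≈ -7.9994)
T(v, c) = -15 + c
T(k, S(-2))*(-1572) + J = (-15 - 2*(3 - 2))*(-1572) - 12719/1590 = (-15 - 2*1)*(-1572) - 12719/1590 = (-15 - 2)*(-1572) - 12719/1590 = -17*(-1572) - 12719/1590 = 26724 - 12719/1590 = 42478441/1590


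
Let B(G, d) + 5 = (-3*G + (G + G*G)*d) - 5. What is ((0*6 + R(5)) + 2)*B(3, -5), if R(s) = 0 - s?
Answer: 237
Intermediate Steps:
R(s) = -s
B(G, d) = -10 - 3*G + d*(G + G²) (B(G, d) = -5 + ((-3*G + (G + G*G)*d) - 5) = -5 + ((-3*G + (G + G²)*d) - 5) = -5 + ((-3*G + d*(G + G²)) - 5) = -5 + (-5 - 3*G + d*(G + G²)) = -10 - 3*G + d*(G + G²))
((0*6 + R(5)) + 2)*B(3, -5) = ((0*6 - 1*5) + 2)*(-10 - 3*3 + 3*(-5) - 5*3²) = ((0 - 5) + 2)*(-10 - 9 - 15 - 5*9) = (-5 + 2)*(-10 - 9 - 15 - 45) = -3*(-79) = 237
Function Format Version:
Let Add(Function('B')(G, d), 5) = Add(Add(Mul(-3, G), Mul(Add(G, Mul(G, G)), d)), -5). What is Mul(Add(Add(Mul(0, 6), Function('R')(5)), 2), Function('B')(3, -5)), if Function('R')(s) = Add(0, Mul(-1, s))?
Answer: 237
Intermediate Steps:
Function('R')(s) = Mul(-1, s)
Function('B')(G, d) = Add(-10, Mul(-3, G), Mul(d, Add(G, Pow(G, 2)))) (Function('B')(G, d) = Add(-5, Add(Add(Mul(-3, G), Mul(Add(G, Mul(G, G)), d)), -5)) = Add(-5, Add(Add(Mul(-3, G), Mul(Add(G, Pow(G, 2)), d)), -5)) = Add(-5, Add(Add(Mul(-3, G), Mul(d, Add(G, Pow(G, 2)))), -5)) = Add(-5, Add(-5, Mul(-3, G), Mul(d, Add(G, Pow(G, 2))))) = Add(-10, Mul(-3, G), Mul(d, Add(G, Pow(G, 2)))))
Mul(Add(Add(Mul(0, 6), Function('R')(5)), 2), Function('B')(3, -5)) = Mul(Add(Add(Mul(0, 6), Mul(-1, 5)), 2), Add(-10, Mul(-3, 3), Mul(3, -5), Mul(-5, Pow(3, 2)))) = Mul(Add(Add(0, -5), 2), Add(-10, -9, -15, Mul(-5, 9))) = Mul(Add(-5, 2), Add(-10, -9, -15, -45)) = Mul(-3, -79) = 237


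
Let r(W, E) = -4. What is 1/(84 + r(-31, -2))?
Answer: 1/80 ≈ 0.012500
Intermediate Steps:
1/(84 + r(-31, -2)) = 1/(84 - 4) = 1/80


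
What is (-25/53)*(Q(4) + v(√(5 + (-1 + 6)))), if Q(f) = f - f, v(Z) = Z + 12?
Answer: -300/53 - 25*√10/53 ≈ -7.1520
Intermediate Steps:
v(Z) = 12 + Z
Q(f) = 0
(-25/53)*(Q(4) + v(√(5 + (-1 + 6)))) = (-25/53)*(0 + (12 + √(5 + (-1 + 6)))) = (-25*1/53)*(0 + (12 + √(5 + 5))) = -25*(0 + (12 + √10))/53 = -25*(12 + √10)/53 = -300/53 - 25*√10/53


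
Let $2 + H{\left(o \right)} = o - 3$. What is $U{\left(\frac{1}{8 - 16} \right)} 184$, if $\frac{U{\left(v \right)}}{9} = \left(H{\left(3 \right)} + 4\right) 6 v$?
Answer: $-2484$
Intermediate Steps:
$H{\left(o \right)} = -5 + o$ ($H{\left(o \right)} = -2 + \left(o - 3\right) = -2 + \left(-3 + o\right) = -5 + o$)
$U{\left(v \right)} = 108 v$ ($U{\left(v \right)} = 9 \left(\left(-5 + 3\right) + 4\right) 6 v = 9 \left(-2 + 4\right) 6 v = 9 \cdot 2 \cdot 6 v = 9 \cdot 12 v = 108 v$)
$U{\left(\frac{1}{8 - 16} \right)} 184 = \frac{108}{8 - 16} \cdot 184 = \frac{108}{-8} \cdot 184 = 108 \left(- \frac{1}{8}\right) 184 = \left(- \frac{27}{2}\right) 184 = -2484$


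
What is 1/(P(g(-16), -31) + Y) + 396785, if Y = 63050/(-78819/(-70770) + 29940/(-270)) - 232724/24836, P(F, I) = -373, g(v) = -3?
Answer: 54933732210397947423/138447099449594 ≈ 3.9679e+5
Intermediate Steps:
Y = -84470564915203/144709207867 (Y = 63050/(-78819*(-1/70770) + 29940*(-1/270)) - 232724*1/24836 = 63050/(26273/23590 - 998/9) - 58181/6209 = 63050/(-23306363/212310) - 58181/6209 = 63050*(-212310/23306363) - 58181/6209 = -13386145500/23306363 - 58181/6209 = -84470564915203/144709207867 ≈ -583.73)
1/(P(g(-16), -31) + Y) + 396785 = 1/(-373 - 84470564915203/144709207867) + 396785 = 1/(-138447099449594/144709207867) + 396785 = -144709207867/138447099449594 + 396785 = 54933732210397947423/138447099449594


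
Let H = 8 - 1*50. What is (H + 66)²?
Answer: 576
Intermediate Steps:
H = -42 (H = 8 - 50 = -42)
(H + 66)² = (-42 + 66)² = 24² = 576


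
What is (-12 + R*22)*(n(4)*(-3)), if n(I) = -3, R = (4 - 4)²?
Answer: -108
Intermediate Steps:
R = 0 (R = 0² = 0)
(-12 + R*22)*(n(4)*(-3)) = (-12 + 0*22)*(-3*(-3)) = (-12 + 0)*9 = -12*9 = -108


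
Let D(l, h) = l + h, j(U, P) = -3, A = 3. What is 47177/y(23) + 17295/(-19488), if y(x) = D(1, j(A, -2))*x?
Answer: -153363491/149408 ≈ -1026.5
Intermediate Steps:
D(l, h) = h + l
y(x) = -2*x (y(x) = (-3 + 1)*x = -2*x)
47177/y(23) + 17295/(-19488) = 47177/((-2*23)) + 17295/(-19488) = 47177/(-46) + 17295*(-1/19488) = 47177*(-1/46) - 5765/6496 = -47177/46 - 5765/6496 = -153363491/149408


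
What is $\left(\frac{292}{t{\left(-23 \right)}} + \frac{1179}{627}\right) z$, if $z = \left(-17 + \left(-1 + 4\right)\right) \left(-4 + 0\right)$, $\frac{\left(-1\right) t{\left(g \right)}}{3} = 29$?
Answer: $- \frac{1502872}{18183} \approx -82.653$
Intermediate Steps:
$t{\left(g \right)} = -87$ ($t{\left(g \right)} = \left(-3\right) 29 = -87$)
$z = 56$ ($z = \left(-17 + 3\right) \left(-4\right) = \left(-14\right) \left(-4\right) = 56$)
$\left(\frac{292}{t{\left(-23 \right)}} + \frac{1179}{627}\right) z = \left(\frac{292}{-87} + \frac{1179}{627}\right) 56 = \left(292 \left(- \frac{1}{87}\right) + 1179 \cdot \frac{1}{627}\right) 56 = \left(- \frac{292}{87} + \frac{393}{209}\right) 56 = \left(- \frac{26837}{18183}\right) 56 = - \frac{1502872}{18183}$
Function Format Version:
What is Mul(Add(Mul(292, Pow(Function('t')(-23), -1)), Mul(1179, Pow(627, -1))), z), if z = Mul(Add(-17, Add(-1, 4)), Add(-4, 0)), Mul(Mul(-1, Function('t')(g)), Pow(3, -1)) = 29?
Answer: Rational(-1502872, 18183) ≈ -82.653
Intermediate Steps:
Function('t')(g) = -87 (Function('t')(g) = Mul(-3, 29) = -87)
z = 56 (z = Mul(Add(-17, 3), -4) = Mul(-14, -4) = 56)
Mul(Add(Mul(292, Pow(Function('t')(-23), -1)), Mul(1179, Pow(627, -1))), z) = Mul(Add(Mul(292, Pow(-87, -1)), Mul(1179, Pow(627, -1))), 56) = Mul(Add(Mul(292, Rational(-1, 87)), Mul(1179, Rational(1, 627))), 56) = Mul(Add(Rational(-292, 87), Rational(393, 209)), 56) = Mul(Rational(-26837, 18183), 56) = Rational(-1502872, 18183)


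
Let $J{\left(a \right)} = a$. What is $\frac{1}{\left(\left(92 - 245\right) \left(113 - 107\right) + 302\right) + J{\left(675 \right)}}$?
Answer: $\frac{1}{59} \approx 0.016949$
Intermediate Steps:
$\frac{1}{\left(\left(92 - 245\right) \left(113 - 107\right) + 302\right) + J{\left(675 \right)}} = \frac{1}{\left(\left(92 - 245\right) \left(113 - 107\right) + 302\right) + 675} = \frac{1}{\left(\left(-153\right) 6 + 302\right) + 675} = \frac{1}{\left(-918 + 302\right) + 675} = \frac{1}{-616 + 675} = \frac{1}{59}$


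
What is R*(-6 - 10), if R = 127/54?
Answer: -1016/27 ≈ -37.630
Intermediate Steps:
R = 127/54 (R = 127*(1/54) = 127/54 ≈ 2.3519)
R*(-6 - 10) = 127*(-6 - 10)/54 = (127/54)*(-16) = -1016/27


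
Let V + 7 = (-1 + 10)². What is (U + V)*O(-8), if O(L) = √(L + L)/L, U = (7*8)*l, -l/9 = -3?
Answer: -793*I ≈ -793.0*I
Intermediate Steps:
l = 27 (l = -9*(-3) = 27)
V = 74 (V = -7 + (-1 + 10)² = -7 + 9² = -7 + 81 = 74)
U = 1512 (U = (7*8)*27 = 56*27 = 1512)
O(L) = √2/√L (O(L) = √(2*L)/L = (√2*√L)/L = √2/√L)
(U + V)*O(-8) = (1512 + 74)*(√2/√(-8)) = 1586*(√2*(-I*√2/4)) = 1586*(-I/2) = -793*I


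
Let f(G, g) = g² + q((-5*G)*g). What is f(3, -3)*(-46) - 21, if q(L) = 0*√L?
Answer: -435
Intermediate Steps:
q(L) = 0
f(G, g) = g² (f(G, g) = g² + 0 = g²)
f(3, -3)*(-46) - 21 = (-3)²*(-46) - 21 = 9*(-46) - 21 = -414 - 21 = -435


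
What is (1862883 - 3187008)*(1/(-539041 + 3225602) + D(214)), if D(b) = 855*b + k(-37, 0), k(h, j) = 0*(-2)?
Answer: -650886972618675375/2686561 ≈ -2.4228e+11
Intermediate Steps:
k(h, j) = 0
D(b) = 855*b (D(b) = 855*b + 0 = 855*b)
(1862883 - 3187008)*(1/(-539041 + 3225602) + D(214)) = (1862883 - 3187008)*(1/(-539041 + 3225602) + 855*214) = -1324125*(1/2686561 + 182970) = -1324125*491560066171/2686561 = -650886972618675375/2686561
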